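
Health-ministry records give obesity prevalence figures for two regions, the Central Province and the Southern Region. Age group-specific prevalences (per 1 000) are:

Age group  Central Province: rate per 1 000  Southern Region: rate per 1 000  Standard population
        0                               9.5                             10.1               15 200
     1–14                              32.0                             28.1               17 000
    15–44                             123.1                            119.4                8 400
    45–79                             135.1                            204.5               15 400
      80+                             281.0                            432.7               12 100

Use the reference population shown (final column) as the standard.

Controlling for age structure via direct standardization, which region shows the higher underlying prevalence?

Standard total = 68 100; weights = 0.2232, 0.2496, 0.1233, 0.2261, 0.1777.
The Central Province: 0.2232×9.5 + 0.2496×32.0 + 0.1233×123.1 + 0.2261×135.1 + 0.1777×281.0 = 105.7721 per 1 000.
The Southern Region: 0.2232×10.1 + 0.2496×28.1 + 0.1233×119.4 + 0.2261×204.5 + 0.1777×432.7 = 147.1241 per 1 000.

Southern Region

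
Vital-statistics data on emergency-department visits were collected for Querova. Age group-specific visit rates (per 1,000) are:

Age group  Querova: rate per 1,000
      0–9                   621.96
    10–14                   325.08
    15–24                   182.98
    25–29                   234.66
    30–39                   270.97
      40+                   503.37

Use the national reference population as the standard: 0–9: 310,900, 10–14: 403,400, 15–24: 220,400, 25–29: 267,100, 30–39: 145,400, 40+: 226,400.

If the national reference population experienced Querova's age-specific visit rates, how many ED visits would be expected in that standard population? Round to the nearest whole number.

580873

Expected ED visits = Σ (standard pop × age-specific rate ÷ 1,000)
= 310,900×621.96/1,000 + 403,400×325.08/1,000 + 220,400×182.98/1,000 + 267,100×234.66/1,000 + 145,400×270.97/1,000 + 226,400×503.37/1,000
= 193367.36 + 131137.27 + 40328.79 + 62677.69 + 39399.04 + 113962.97 = 580873.12.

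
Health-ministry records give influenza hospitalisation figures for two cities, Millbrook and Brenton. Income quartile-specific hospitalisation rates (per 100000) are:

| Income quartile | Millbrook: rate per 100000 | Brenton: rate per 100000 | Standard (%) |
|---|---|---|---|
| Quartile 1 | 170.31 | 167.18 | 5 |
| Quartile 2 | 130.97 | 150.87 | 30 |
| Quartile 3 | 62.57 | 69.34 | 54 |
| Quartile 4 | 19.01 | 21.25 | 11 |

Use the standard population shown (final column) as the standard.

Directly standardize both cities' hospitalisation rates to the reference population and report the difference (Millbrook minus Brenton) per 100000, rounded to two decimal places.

-9.72

Standard weights: 0.05, 0.30, 0.54, 0.11.
Millbrook: 0.0500×170.31 + 0.3000×130.97 + 0.5400×62.57 + 0.1100×19.01 = 83.6854 per 100000.
Brenton: 0.0500×167.18 + 0.3000×150.87 + 0.5400×69.34 + 0.1100×21.25 = 93.4011 per 100000.
Difference = 83.6854 − 93.4011 = -9.7157.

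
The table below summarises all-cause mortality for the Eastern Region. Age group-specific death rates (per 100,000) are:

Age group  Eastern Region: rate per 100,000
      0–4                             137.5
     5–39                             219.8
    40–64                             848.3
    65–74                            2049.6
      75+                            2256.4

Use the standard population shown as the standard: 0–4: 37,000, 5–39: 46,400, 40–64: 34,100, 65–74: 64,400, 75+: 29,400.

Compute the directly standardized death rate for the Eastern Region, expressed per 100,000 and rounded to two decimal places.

Standard total = 211,300; weights = 0.1751, 0.2196, 0.1614, 0.3048, 0.1391.
Standardized rate: 0.1751×137.5 + 0.2196×219.8 + 0.1614×848.3 + 0.3048×2049.6 + 0.1391×2256.4 = 1147.8734 per 100,000.

1147.87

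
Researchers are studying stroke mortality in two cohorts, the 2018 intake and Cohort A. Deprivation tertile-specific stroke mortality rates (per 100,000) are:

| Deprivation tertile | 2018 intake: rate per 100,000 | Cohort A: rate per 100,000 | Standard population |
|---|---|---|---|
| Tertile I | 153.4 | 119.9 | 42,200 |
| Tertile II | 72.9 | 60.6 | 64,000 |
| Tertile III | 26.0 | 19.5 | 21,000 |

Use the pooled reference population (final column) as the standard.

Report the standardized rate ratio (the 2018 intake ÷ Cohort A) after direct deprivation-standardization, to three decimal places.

1.250

Standard total = 127,200; weights = 0.3318, 0.5031, 0.1651.
The 2018 intake: 0.3318×153.4 + 0.5031×72.9 + 0.1651×26.0 = 91.8638 per 100,000.
Cohort A: 0.3318×119.9 + 0.5031×60.6 + 0.1651×19.5 = 73.4881 per 100,000.
Ratio = 91.8638 ÷ 73.4881 = 1.25005.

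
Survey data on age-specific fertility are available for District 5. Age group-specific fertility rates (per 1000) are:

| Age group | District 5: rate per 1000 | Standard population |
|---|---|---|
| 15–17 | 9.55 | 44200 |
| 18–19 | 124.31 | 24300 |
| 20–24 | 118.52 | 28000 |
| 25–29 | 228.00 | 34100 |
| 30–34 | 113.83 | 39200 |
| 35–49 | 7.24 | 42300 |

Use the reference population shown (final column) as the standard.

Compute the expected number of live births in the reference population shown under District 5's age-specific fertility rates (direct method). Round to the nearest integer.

19305

Expected live births = Σ (standard pop × age-specific rate ÷ 1000)
= 44200×9.55/1000 + 24300×124.31/1000 + 28000×118.52/1000 + 34100×228.00/1000 + 39200×113.83/1000 + 42300×7.24/1000
= 422.11 + 3020.73 + 3318.56 + 7774.80 + 4462.14 + 306.25 = 19304.59.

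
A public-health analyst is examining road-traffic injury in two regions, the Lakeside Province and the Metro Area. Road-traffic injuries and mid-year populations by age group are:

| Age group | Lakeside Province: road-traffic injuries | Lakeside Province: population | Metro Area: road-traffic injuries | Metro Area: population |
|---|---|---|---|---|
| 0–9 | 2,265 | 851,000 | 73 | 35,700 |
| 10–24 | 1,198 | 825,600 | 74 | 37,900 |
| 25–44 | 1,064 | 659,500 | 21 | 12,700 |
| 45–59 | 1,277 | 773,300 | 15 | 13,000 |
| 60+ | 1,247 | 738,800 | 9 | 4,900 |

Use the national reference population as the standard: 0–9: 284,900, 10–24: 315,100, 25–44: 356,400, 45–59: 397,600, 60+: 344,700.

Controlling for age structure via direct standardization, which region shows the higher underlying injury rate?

Lakeside Province

Age-specific rates per 100,000 for the Lakeside Province: 266.16, 145.11, 161.33, 165.14, 168.79.
For the Metro Area: 204.48, 195.25, 165.35, 115.38, 183.67.
Standard total = 1,698,700; weights = 0.1677, 0.1855, 0.2098, 0.2341, 0.2029.
The Lakeside Province: 0.1677×266.16 + 0.1855×145.11 + 0.2098×161.33 + 0.2341×165.14 + 0.2029×168.79 = 178.3070 per 100,000.
The Metro Area: 0.1677×204.48 + 0.1855×195.25 + 0.2098×165.35 + 0.2341×115.38 + 0.2029×183.67 = 169.4836 per 100,000.
The crude rates (183.23 vs 184.26) would put the Metro Area higher, but that reflects its age composition; once standardized to a common age structure, the Lakeside Province has the higher underlying rate.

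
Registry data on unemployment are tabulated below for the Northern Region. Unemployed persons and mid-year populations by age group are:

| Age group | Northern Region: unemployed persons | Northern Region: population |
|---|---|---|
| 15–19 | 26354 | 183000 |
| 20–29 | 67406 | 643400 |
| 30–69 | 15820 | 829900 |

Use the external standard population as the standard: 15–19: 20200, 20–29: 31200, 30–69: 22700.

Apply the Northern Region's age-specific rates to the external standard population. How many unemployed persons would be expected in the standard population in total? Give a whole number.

6610

Age-specific rates per 1000 for the Northern Region: 144.011, 104.765, 19.063.
Expected unemployed persons = Σ (standard pop × age-specific rate ÷ 1000)
= 20200×144.011/1000 + 31200×104.765/1000 + 22700×19.063/1000
= 2909.02 + 3268.68 + 432.72 = 6610.42.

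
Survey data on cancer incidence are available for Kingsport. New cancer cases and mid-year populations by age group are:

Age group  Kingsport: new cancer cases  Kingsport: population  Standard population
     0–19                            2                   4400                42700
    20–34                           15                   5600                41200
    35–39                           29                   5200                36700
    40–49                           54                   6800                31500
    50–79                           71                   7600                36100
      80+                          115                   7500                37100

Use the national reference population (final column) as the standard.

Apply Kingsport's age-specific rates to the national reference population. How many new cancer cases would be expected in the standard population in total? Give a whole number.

1491

Age-specific rates per 100000 for Kingsport: 45.45, 267.86, 557.69, 794.12, 934.21, 1533.33.
Expected new cancer cases = Σ (standard pop × age-specific rate ÷ 100000)
= 42700×45.45/100000 + 41200×267.86/100000 + 36700×557.69/100000 + 31500×794.12/100000 + 36100×934.21/100000 + 37100×1533.33/100000
= 19.41 + 110.36 + 204.67 + 250.15 + 337.25 + 568.87 = 1490.70.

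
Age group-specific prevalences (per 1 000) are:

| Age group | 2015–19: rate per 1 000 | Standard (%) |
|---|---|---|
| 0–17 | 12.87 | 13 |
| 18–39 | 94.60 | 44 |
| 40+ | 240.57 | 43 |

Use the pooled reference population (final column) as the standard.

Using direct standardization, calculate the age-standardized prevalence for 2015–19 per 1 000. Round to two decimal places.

146.74

Standard weights: 0.13, 0.44, 0.43.
Standardized rate: 0.1300×12.87 + 0.4400×94.60 + 0.4300×240.57 = 146.7422 per 1 000.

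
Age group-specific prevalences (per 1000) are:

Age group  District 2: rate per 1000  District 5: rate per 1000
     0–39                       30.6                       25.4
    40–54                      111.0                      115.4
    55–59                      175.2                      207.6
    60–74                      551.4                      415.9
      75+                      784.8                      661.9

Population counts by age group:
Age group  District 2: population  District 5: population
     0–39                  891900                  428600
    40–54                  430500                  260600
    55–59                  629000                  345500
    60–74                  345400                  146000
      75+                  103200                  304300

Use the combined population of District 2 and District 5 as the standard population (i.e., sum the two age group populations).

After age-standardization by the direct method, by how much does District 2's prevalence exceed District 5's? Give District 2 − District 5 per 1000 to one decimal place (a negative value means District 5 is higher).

22.9

Combined standard total = 3885000; weights = 0.3399, 0.1779, 0.2508, 0.1265, 0.1049.
District 2: 0.3399×30.6 + 0.1779×111.0 + 0.2508×175.2 + 0.1265×551.4 + 0.1049×784.8 = 226.1559 per 1000.
District 5: 0.3399×25.4 + 0.1779×115.4 + 0.2508×207.6 + 0.1265×415.9 + 0.1049×661.9 = 203.2683 per 1000.
Difference = 226.1559 − 203.2683 = 22.8876.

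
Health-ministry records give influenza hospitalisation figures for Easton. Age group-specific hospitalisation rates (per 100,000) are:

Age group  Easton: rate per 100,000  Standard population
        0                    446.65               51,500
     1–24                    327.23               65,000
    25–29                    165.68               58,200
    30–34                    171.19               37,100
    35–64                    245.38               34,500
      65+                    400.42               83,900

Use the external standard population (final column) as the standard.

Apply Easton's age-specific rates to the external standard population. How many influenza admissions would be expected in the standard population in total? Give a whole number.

1023

Expected influenza admissions = Σ (standard pop × age-specific rate ÷ 100,000)
= 51,500×446.65/100,000 + 65,000×327.23/100,000 + 58,200×165.68/100,000 + 37,100×171.19/100,000 + 34,500×245.38/100,000 + 83,900×400.42/100,000
= 230.02 + 212.70 + 96.43 + 63.51 + 84.66 + 335.95 = 1023.27.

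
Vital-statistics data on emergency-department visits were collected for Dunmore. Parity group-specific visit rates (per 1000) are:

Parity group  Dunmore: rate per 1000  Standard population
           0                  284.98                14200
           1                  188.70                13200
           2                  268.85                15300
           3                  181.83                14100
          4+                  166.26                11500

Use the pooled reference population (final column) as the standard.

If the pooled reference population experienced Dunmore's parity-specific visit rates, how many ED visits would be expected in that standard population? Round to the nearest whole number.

15127

Expected ED visits = Σ (standard pop × parity-specific rate ÷ 1000)
= 14200×284.98/1000 + 13200×188.70/1000 + 15300×268.85/1000 + 14100×181.83/1000 + 11500×166.26/1000
= 4046.72 + 2490.84 + 4113.41 + 2563.80 + 1911.99 = 15126.75.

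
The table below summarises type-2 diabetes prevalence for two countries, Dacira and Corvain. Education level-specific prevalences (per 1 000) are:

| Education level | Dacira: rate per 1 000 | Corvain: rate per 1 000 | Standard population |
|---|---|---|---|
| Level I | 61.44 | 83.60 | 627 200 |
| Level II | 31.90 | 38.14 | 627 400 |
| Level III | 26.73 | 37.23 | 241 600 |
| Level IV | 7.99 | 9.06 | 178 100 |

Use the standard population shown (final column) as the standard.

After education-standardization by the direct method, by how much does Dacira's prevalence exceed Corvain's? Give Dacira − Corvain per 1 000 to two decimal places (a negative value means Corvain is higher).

Standard total = 1 674 300; weights = 0.3746, 0.3747, 0.1443, 0.1064.
Dacira: 0.3746×61.44 + 0.3747×31.90 + 0.1443×26.73 + 0.1064×7.99 = 39.6764 per 1 000.
Corvain: 0.3746×83.60 + 0.3747×38.14 + 0.1443×37.23 + 0.1064×9.06 = 51.9449 per 1 000.
Difference = 39.6764 − 51.9449 = -12.2685.

-12.27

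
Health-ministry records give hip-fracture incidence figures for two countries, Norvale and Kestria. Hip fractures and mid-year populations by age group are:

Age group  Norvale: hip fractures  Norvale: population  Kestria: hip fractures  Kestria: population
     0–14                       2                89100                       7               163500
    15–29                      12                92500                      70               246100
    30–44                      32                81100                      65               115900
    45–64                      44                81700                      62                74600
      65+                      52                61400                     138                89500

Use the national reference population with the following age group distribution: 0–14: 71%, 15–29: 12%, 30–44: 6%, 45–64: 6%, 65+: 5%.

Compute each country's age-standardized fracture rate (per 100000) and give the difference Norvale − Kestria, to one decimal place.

-9.5

Age-specific rates per 100000 for Norvale: 2.24, 12.97, 39.46, 53.86, 84.69.
For Kestria: 4.28, 28.44, 56.08, 83.11, 154.19.
Standard weights: 0.71, 0.12, 0.06, 0.06, 0.05.
Norvale: 0.7100×2.24 + 0.1200×12.97 + 0.0600×39.46 + 0.0600×53.86 + 0.0500×84.69 = 12.9838 per 100000.
Kestria: 0.7100×4.28 + 0.1200×28.44 + 0.0600×56.08 + 0.0600×83.11 + 0.0500×154.19 = 22.5141 per 100000.
Difference = 12.9838 − 22.5141 = -9.5303.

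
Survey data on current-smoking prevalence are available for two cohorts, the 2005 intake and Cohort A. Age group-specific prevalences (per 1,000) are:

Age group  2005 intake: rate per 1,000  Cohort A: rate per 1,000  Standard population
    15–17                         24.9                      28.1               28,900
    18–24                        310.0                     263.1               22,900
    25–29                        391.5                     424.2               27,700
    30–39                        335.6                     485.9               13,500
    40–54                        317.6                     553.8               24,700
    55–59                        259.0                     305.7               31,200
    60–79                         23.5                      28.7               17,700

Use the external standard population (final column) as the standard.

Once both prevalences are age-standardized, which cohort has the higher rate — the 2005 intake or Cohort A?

Standard total = 166,600; weights = 0.1735, 0.1375, 0.1663, 0.0810, 0.1483, 0.1873, 0.1062.
The 2005 intake: 0.1735×24.9 + 0.1375×310.0 + 0.1663×391.5 + 0.0810×335.6 + 0.1483×317.6 + 0.1873×259.0 + 0.1062×23.5 = 237.3063 per 1,000.
Cohort A: 0.1735×28.1 + 0.1375×263.1 + 0.1663×424.2 + 0.0810×485.9 + 0.1483×553.8 + 0.1873×305.7 + 0.1062×28.7 = 293.3479 per 1,000.

Cohort A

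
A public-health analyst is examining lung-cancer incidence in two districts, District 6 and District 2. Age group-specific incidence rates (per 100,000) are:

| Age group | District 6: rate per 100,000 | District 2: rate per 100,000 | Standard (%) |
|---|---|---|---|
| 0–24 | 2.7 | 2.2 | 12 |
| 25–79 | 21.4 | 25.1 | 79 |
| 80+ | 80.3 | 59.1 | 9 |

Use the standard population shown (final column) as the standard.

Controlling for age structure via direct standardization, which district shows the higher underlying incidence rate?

Standard weights: 0.12, 0.79, 0.09.
District 6: 0.1200×2.7 + 0.7900×21.4 + 0.0900×80.3 = 24.4570 per 100,000.
District 2: 0.1200×2.2 + 0.7900×25.1 + 0.0900×59.1 = 25.4120 per 100,000.

District 2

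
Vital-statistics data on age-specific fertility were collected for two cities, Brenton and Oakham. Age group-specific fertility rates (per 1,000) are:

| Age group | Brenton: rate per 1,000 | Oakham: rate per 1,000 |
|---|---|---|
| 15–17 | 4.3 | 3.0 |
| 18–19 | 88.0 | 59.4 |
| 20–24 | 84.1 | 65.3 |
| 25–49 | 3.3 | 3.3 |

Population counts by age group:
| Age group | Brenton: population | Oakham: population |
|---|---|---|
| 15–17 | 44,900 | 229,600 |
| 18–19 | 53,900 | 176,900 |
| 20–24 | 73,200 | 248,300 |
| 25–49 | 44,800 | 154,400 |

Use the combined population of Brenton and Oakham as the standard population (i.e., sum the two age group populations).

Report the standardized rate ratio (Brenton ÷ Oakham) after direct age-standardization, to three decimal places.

Combined standard total = 1,026,000; weights = 0.2675, 0.2250, 0.3134, 0.1942.
Brenton: 0.2675×4.3 + 0.2250×88.0 + 0.3134×84.1 + 0.1942×3.3 = 47.9398 per 1,000.
Oakham: 0.2675×3.0 + 0.2250×59.4 + 0.3134×65.3 + 0.1942×3.3 = 35.2674 per 1,000.
Ratio = 47.9398 ÷ 35.2674 = 1.35932.

1.359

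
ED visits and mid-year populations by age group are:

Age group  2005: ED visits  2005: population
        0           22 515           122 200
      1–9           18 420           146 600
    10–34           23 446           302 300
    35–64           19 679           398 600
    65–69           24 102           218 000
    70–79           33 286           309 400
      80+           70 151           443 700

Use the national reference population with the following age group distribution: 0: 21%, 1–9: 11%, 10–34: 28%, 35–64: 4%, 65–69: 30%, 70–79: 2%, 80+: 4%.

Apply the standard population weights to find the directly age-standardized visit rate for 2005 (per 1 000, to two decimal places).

Age-specific rates per 1 000 for 2005: 184.247, 125.648, 77.559, 49.370, 110.560, 107.582, 158.105.
Standard weights: 0.21, 0.11, 0.28, 0.04, 0.30, 0.02, 0.04.
Standardized rate: 0.2100×184.247 + 0.1100×125.648 + 0.2800×77.559 + 0.0400×49.370 + 0.3000×110.560 + 0.0200×107.582 + 0.0400×158.105 = 117.8482 per 1 000.

117.85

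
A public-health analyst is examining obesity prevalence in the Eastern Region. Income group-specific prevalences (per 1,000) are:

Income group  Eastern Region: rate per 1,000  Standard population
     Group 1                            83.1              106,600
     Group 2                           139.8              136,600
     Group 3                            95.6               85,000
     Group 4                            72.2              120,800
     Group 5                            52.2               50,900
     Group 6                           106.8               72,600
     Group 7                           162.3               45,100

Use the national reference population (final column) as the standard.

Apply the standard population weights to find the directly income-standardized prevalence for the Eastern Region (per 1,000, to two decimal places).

Standard total = 617,600; weights = 0.1726, 0.2212, 0.1376, 0.1956, 0.0824, 0.1176, 0.0730.
Standardized rate: 0.1726×83.1 + 0.2212×139.8 + 0.1376×95.6 + 0.1956×72.2 + 0.0824×52.2 + 0.1176×106.8 + 0.0730×162.3 = 101.2521 per 1,000.

101.25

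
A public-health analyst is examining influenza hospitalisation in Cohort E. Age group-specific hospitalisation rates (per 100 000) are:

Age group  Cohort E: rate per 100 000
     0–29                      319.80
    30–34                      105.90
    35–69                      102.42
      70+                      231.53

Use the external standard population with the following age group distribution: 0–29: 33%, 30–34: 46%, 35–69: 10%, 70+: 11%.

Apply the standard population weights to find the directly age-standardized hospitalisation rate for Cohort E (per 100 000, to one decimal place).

190.0

Standard weights: 0.33, 0.46, 0.10, 0.11.
Standardized rate: 0.3300×319.80 + 0.4600×105.90 + 0.1000×102.42 + 0.1100×231.53 = 189.9583 per 100 000.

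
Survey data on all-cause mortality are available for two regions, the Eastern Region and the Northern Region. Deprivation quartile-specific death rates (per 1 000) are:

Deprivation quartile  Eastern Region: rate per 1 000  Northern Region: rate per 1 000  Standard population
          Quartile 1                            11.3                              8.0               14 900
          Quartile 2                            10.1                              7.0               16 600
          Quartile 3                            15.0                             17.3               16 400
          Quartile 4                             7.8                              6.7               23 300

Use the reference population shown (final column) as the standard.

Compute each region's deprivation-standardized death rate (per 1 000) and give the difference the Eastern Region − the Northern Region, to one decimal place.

Standard total = 71 200; weights = 0.2093, 0.2331, 0.2303, 0.3272.
The Eastern Region: 0.2093×11.3 + 0.2331×10.1 + 0.2303×15.0 + 0.3272×7.8 = 10.7271 per 1 000.
The Northern Region: 0.2093×8.0 + 0.2331×7.0 + 0.2303×17.3 + 0.3272×6.7 = 9.4836 per 1 000.
Difference = 10.7271 − 9.4836 = 1.2435.

1.2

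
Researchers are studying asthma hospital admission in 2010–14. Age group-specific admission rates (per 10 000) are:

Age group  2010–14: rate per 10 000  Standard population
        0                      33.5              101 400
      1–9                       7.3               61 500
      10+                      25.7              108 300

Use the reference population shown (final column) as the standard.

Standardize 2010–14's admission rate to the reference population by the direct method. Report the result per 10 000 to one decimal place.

24.4

Standard total = 271 200; weights = 0.3739, 0.2268, 0.3993.
Standardized rate: 0.3739×33.5 + 0.2268×7.3 + 0.3993×25.7 = 24.4438 per 10 000.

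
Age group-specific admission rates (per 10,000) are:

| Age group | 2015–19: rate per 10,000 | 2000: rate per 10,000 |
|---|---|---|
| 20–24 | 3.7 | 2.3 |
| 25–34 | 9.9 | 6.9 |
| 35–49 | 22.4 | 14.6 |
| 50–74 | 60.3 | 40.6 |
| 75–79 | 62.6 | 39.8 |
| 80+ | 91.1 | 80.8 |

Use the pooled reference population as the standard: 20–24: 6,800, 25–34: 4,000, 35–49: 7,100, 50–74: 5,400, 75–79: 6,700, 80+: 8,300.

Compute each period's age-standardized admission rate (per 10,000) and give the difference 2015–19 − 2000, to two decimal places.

11.01

Standard total = 38,300; weights = 0.1775, 0.1044, 0.1854, 0.1410, 0.1749, 0.2167.
2015–19: 0.1775×3.7 + 0.1044×9.9 + 0.1854×22.4 + 0.1410×60.3 + 0.1749×62.6 + 0.2167×91.1 = 45.0384 per 10,000.
2000: 0.1775×2.3 + 0.1044×6.9 + 0.1854×14.6 + 0.1410×40.6 + 0.1749×39.8 + 0.2167×80.8 = 34.0324 per 10,000.
Difference = 45.0384 − 34.0324 = 11.0060.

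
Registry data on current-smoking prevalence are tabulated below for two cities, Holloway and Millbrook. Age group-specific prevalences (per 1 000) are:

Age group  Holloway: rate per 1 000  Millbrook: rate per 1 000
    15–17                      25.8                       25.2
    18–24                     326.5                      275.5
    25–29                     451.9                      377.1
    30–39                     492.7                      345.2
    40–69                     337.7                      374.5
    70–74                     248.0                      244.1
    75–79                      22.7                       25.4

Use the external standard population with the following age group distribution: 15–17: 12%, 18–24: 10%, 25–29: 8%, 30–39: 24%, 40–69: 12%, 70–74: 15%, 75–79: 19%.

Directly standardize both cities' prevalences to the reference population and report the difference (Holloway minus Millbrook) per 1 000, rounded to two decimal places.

42.21

Standard weights: 0.12, 0.10, 0.08, 0.24, 0.12, 0.15, 0.19.
Holloway: 0.1200×25.8 + 0.1000×326.5 + 0.0800×451.9 + 0.2400×492.7 + 0.1200×337.7 + 0.1500×248.0 + 0.1900×22.7 = 272.1830 per 1 000.
Millbrook: 0.1200×25.2 + 0.1000×275.5 + 0.0800×377.1 + 0.2400×345.2 + 0.1200×374.5 + 0.1500×244.1 + 0.1900×25.4 = 229.9710 per 1 000.
Difference = 272.1830 − 229.9710 = 42.2120.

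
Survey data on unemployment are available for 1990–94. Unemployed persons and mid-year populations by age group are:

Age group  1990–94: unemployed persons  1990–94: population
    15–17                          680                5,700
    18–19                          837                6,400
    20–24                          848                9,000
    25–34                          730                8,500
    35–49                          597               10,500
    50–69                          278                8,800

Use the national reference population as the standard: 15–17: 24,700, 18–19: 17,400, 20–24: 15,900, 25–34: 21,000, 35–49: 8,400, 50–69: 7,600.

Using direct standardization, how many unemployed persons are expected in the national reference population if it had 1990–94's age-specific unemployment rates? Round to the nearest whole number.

Age-specific rates per 1,000 for 1990–94: 119.298, 130.781, 94.222, 85.882, 56.857, 31.591.
Expected unemployed persons = Σ (standard pop × age-specific rate ÷ 1,000)
= 24,700×119.298/1,000 + 17,400×130.781/1,000 + 15,900×94.222/1,000 + 21,000×85.882/1,000 + 8,400×56.857/1,000 + 7,600×31.591/1,000
= 2946.67 + 2275.59 + 1498.13 + 1803.53 + 477.60 + 240.09 = 9241.61.

9242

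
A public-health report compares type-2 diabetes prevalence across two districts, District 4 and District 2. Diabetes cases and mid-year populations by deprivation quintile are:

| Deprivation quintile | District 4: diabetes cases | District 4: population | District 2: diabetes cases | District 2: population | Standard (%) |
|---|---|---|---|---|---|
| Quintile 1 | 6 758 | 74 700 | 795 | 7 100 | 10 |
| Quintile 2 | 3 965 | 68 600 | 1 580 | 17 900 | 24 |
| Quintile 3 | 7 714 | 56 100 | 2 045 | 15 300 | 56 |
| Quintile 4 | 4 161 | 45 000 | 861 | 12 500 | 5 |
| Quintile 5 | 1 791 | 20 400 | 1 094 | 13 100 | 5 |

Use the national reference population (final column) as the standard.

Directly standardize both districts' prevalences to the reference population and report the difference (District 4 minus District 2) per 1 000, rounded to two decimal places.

Deprivation-specific rates per 1 000 for District 4: 90.469, 57.799, 137.504, 92.467, 87.794.
For District 2: 111.972, 88.268, 133.660, 68.880, 83.511.
Standard weights: 0.10, 0.24, 0.56, 0.05, 0.05.
District 4: 0.1000×90.469 + 0.2400×57.799 + 0.5600×137.504 + 0.0500×92.467 + 0.0500×87.794 = 108.9341 per 1 000.
District 2: 0.1000×111.972 + 0.2400×88.268 + 0.5600×133.660 + 0.0500×68.880 + 0.0500×83.511 = 114.8508 per 1 000.
Difference = 108.9341 − 114.8508 = -5.9167.

-5.92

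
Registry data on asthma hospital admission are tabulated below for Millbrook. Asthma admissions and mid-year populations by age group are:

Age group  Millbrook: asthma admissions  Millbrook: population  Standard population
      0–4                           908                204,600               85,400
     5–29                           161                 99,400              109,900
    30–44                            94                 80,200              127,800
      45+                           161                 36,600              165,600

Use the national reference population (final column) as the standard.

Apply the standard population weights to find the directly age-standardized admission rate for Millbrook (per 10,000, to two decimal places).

Age-specific rates per 10,000 for Millbrook: 44.38, 16.20, 11.72, 43.99.
Standard total = 488,700; weights = 0.1747, 0.2249, 0.2615, 0.3389.
Standardized rate: 0.1747×44.38 + 0.2249×16.20 + 0.2615×11.72 + 0.3389×43.99 = 29.3688 per 10,000.

29.37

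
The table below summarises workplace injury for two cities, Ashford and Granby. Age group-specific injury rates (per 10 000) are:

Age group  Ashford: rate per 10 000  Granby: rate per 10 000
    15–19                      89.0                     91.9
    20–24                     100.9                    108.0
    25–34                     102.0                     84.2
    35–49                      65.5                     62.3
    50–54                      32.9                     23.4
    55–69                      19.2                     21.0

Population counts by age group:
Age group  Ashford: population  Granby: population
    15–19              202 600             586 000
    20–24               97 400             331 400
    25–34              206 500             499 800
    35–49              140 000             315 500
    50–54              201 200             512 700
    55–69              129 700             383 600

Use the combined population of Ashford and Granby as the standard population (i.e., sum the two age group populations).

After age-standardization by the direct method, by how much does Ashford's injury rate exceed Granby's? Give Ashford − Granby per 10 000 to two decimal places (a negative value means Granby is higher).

Combined standard total = 3 606 400; weights = 0.2187, 0.1189, 0.1958, 0.1263, 0.1980, 0.1423.
Ashford: 0.2187×89.0 + 0.1189×100.9 + 0.1958×102.0 + 0.1263×65.5 + 0.1980×32.9 + 0.1423×19.2 = 68.9529 per 10 000.
Granby: 0.2187×91.9 + 0.1189×108.0 + 0.1958×84.2 + 0.1263×62.3 + 0.1980×23.4 + 0.1423×21.0 = 64.9167 per 10 000.
Difference = 68.9529 − 64.9167 = 4.0363.

4.04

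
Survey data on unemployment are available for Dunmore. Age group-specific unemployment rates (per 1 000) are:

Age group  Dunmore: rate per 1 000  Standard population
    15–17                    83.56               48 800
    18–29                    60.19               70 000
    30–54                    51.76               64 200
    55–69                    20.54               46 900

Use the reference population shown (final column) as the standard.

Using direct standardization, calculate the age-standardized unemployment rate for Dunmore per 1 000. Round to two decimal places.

Standard total = 229 900; weights = 0.2123, 0.3045, 0.2793, 0.2040.
Standardized rate: 0.2123×83.56 + 0.3045×60.19 + 0.2793×51.76 + 0.2040×20.54 = 54.7079 per 1 000.

54.71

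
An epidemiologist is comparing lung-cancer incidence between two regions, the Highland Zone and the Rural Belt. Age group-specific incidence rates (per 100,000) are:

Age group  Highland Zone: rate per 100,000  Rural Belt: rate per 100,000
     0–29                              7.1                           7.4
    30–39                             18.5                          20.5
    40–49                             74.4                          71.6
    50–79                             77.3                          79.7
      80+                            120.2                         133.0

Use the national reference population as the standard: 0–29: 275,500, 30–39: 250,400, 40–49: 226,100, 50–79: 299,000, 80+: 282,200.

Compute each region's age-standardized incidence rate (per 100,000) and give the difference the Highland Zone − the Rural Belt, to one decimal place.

Standard total = 1,333,200; weights = 0.2066, 0.1878, 0.1696, 0.2243, 0.2117.
The Highland Zone: 0.2066×7.1 + 0.1878×18.5 + 0.1696×74.4 + 0.2243×77.3 + 0.2117×120.2 = 60.3386 per 100,000.
The Rural Belt: 0.2066×7.4 + 0.1878×20.5 + 0.1696×71.6 + 0.2243×79.7 + 0.2117×133.0 = 63.5490 per 100,000.
Difference = 60.3386 − 63.5490 = -3.2104.

-3.2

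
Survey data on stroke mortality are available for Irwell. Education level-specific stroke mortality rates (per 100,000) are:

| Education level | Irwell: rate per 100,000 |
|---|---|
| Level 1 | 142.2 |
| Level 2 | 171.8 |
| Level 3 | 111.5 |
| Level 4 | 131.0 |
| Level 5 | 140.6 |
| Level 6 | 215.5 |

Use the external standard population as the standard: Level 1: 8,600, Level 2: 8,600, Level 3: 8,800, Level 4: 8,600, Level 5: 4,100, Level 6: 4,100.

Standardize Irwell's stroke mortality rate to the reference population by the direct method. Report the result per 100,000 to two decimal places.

Standard total = 42,800; weights = 0.2009, 0.2009, 0.2056, 0.2009, 0.0958, 0.0958.
Standardized rate: 0.2009×142.2 + 0.2009×171.8 + 0.2056×111.5 + 0.2009×131.0 + 0.0958×140.6 + 0.0958×215.5 = 146.4535 per 100,000.

146.45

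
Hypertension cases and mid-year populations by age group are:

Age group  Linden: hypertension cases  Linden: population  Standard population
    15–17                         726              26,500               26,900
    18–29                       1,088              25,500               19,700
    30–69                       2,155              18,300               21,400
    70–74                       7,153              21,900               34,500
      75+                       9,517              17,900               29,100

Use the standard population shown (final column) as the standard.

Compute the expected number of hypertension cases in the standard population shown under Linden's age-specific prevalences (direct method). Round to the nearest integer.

Age-specific rates per 1,000 for Linden: 27.396, 42.667, 117.760, 326.621, 531.676.
Expected hypertension cases = Σ (standard pop × age-specific rate ÷ 1,000)
= 26,900×27.396/1,000 + 19,700×42.667/1,000 + 21,400×117.760/1,000 + 34,500×326.621/1,000 + 29,100×531.676/1,000
= 736.96 + 840.53 + 2520.05 + 11268.42 + 15471.77 = 30837.74.

30838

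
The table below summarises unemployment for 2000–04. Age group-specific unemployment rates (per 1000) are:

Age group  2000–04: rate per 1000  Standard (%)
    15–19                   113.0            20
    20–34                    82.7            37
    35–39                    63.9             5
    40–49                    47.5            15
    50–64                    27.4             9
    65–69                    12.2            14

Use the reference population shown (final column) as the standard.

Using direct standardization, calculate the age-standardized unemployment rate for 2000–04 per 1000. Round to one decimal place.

Standard weights: 0.20, 0.37, 0.05, 0.15, 0.09, 0.14.
Standardized rate: 0.2000×113.0 + 0.3700×82.7 + 0.0500×63.9 + 0.1500×47.5 + 0.0900×27.4 + 0.1400×12.2 = 67.6930 per 1000.

67.7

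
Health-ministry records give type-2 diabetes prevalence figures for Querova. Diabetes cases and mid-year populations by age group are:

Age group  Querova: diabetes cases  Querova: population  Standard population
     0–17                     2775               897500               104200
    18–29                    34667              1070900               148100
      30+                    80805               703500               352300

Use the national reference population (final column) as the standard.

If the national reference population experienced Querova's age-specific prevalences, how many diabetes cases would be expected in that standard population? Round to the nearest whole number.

Age-specific rates per 1000 for Querova: 3.092, 32.372, 114.861.
Expected diabetes cases = Σ (standard pop × age-specific rate ÷ 1000)
= 104200×3.092/1000 + 148100×32.372/1000 + 352300×114.861/1000
= 322.18 + 4794.27 + 40465.67 = 45582.12.

45582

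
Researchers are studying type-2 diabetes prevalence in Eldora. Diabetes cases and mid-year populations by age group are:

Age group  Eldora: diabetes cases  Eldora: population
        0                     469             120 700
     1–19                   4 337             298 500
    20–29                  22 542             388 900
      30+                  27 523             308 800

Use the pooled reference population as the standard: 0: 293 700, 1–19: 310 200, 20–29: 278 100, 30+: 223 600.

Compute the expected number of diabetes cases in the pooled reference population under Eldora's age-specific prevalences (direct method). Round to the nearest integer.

41697

Age-specific rates per 1 000 for Eldora: 3.886, 14.529, 57.963, 89.129.
Expected diabetes cases = Σ (standard pop × age-specific rate ÷ 1 000)
= 293 700×3.886/1 000 + 310 200×14.529/1 000 + 278 100×57.963/1 000 + 223 600×89.129/1 000
= 1141.22 + 4506.99 + 16119.65 + 19929.22 = 41697.08.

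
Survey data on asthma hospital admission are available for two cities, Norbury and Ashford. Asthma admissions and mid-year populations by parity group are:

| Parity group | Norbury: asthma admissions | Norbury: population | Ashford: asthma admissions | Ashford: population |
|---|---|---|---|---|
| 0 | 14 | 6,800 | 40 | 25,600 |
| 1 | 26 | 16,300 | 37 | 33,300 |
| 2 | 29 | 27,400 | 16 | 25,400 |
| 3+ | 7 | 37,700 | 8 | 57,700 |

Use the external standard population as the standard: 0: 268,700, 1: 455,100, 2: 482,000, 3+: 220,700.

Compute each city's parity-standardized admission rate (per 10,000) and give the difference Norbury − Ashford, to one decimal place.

4.0

Parity-specific rates per 10,000 for Norbury: 20.59, 15.95, 10.58, 1.86.
For Ashford: 15.62, 11.11, 6.30, 1.39.
Standard total = 1,426,500; weights = 0.1884, 0.3190, 0.3379, 0.1547.
Norbury: 0.1884×20.59 + 0.3190×15.95 + 0.3379×10.58 + 0.1547×1.86 = 12.8304 per 10,000.
Ashford: 0.1884×15.62 + 0.3190×11.11 + 0.3379×6.30 + 0.1547×1.39 = 8.8309 per 10,000.
Difference = 12.8304 − 8.8309 = 3.9995.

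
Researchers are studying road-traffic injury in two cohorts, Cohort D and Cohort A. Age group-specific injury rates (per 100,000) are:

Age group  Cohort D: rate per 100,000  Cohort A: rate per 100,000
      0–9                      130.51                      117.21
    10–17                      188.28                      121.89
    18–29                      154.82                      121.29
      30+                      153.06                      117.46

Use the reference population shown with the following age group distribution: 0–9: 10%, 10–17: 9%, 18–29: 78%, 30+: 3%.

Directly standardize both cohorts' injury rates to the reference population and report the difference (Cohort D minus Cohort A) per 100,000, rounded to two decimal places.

Standard weights: 0.10, 0.09, 0.78, 0.03.
Cohort D: 0.1000×130.51 + 0.0900×188.28 + 0.7800×154.82 + 0.0300×153.06 = 155.3476 per 100,000.
Cohort A: 0.1000×117.21 + 0.0900×121.89 + 0.7800×121.29 + 0.0300×117.46 = 120.8211 per 100,000.
Difference = 155.3476 − 120.8211 = 34.5265.

34.53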